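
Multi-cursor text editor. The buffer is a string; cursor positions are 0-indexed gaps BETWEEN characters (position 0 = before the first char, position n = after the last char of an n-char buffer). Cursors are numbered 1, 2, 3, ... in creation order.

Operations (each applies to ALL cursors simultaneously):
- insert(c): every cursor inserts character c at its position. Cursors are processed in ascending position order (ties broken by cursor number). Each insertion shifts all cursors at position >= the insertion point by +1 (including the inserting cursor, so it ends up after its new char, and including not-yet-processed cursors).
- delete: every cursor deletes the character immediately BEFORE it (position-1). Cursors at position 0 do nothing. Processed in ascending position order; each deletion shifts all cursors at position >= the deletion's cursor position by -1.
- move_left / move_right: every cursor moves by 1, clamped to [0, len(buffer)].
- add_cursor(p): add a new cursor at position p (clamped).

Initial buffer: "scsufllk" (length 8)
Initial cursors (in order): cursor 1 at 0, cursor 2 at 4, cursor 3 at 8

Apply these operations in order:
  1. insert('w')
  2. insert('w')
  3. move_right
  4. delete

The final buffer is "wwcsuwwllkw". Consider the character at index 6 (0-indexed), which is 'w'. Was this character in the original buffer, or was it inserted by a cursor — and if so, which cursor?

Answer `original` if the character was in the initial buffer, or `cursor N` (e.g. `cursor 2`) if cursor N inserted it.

After op 1 (insert('w')): buffer="wscsuwfllkw" (len 11), cursors c1@1 c2@6 c3@11, authorship 1....2....3
After op 2 (insert('w')): buffer="wwscsuwwfllkww" (len 14), cursors c1@2 c2@8 c3@14, authorship 11....22....33
After op 3 (move_right): buffer="wwscsuwwfllkww" (len 14), cursors c1@3 c2@9 c3@14, authorship 11....22....33
After op 4 (delete): buffer="wwcsuwwllkw" (len 11), cursors c1@2 c2@7 c3@11, authorship 11...22...3
Authorship (.=original, N=cursor N): 1 1 . . . 2 2 . . . 3
Index 6: author = 2

Answer: cursor 2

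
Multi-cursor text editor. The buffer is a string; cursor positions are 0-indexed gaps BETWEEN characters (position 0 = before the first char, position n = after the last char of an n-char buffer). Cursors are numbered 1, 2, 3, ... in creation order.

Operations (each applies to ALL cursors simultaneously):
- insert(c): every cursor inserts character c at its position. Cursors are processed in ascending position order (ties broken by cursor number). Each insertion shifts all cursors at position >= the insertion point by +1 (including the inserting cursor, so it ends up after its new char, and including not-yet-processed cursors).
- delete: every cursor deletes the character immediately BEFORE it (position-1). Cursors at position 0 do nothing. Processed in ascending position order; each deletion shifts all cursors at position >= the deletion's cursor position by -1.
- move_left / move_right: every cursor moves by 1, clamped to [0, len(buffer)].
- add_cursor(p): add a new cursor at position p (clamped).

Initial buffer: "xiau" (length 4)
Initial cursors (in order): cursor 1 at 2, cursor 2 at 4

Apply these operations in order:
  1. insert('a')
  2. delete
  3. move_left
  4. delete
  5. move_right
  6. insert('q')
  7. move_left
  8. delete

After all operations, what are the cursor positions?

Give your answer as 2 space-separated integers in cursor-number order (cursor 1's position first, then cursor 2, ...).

After op 1 (insert('a')): buffer="xiaaua" (len 6), cursors c1@3 c2@6, authorship ..1..2
After op 2 (delete): buffer="xiau" (len 4), cursors c1@2 c2@4, authorship ....
After op 3 (move_left): buffer="xiau" (len 4), cursors c1@1 c2@3, authorship ....
After op 4 (delete): buffer="iu" (len 2), cursors c1@0 c2@1, authorship ..
After op 5 (move_right): buffer="iu" (len 2), cursors c1@1 c2@2, authorship ..
After op 6 (insert('q')): buffer="iquq" (len 4), cursors c1@2 c2@4, authorship .1.2
After op 7 (move_left): buffer="iquq" (len 4), cursors c1@1 c2@3, authorship .1.2
After op 8 (delete): buffer="qq" (len 2), cursors c1@0 c2@1, authorship 12

Answer: 0 1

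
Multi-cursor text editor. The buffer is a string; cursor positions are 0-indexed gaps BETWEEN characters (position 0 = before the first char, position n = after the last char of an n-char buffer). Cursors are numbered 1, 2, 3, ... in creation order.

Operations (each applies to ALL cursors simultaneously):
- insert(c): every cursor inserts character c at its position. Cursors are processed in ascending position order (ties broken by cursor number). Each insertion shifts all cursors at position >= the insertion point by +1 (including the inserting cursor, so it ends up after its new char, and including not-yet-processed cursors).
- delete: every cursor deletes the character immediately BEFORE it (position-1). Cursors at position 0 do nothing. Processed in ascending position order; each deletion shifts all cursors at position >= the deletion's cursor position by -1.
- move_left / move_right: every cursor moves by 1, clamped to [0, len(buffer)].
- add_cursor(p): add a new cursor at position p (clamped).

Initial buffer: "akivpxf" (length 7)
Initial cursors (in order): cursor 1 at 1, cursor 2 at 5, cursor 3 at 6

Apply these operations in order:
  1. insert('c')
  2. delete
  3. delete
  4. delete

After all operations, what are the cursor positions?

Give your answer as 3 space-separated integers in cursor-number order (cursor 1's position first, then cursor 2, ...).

Answer: 0 1 1

Derivation:
After op 1 (insert('c')): buffer="ackivpcxcf" (len 10), cursors c1@2 c2@7 c3@9, authorship .1....2.3.
After op 2 (delete): buffer="akivpxf" (len 7), cursors c1@1 c2@5 c3@6, authorship .......
After op 3 (delete): buffer="kivf" (len 4), cursors c1@0 c2@3 c3@3, authorship ....
After op 4 (delete): buffer="kf" (len 2), cursors c1@0 c2@1 c3@1, authorship ..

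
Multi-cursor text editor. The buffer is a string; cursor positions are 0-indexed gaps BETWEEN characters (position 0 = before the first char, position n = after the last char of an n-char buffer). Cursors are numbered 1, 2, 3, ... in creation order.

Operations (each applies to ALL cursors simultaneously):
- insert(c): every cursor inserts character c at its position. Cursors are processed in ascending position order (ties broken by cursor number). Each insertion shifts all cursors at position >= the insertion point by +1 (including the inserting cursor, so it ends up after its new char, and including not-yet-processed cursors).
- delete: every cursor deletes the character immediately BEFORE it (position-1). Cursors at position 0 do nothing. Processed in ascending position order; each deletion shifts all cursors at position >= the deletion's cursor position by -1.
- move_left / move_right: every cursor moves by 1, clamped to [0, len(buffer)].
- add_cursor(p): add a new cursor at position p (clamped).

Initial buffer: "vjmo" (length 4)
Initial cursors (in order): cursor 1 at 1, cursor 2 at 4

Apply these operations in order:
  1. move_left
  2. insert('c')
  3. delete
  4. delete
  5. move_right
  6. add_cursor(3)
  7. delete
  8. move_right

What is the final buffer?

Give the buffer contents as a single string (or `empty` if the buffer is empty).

Answer: empty

Derivation:
After op 1 (move_left): buffer="vjmo" (len 4), cursors c1@0 c2@3, authorship ....
After op 2 (insert('c')): buffer="cvjmco" (len 6), cursors c1@1 c2@5, authorship 1...2.
After op 3 (delete): buffer="vjmo" (len 4), cursors c1@0 c2@3, authorship ....
After op 4 (delete): buffer="vjo" (len 3), cursors c1@0 c2@2, authorship ...
After op 5 (move_right): buffer="vjo" (len 3), cursors c1@1 c2@3, authorship ...
After op 6 (add_cursor(3)): buffer="vjo" (len 3), cursors c1@1 c2@3 c3@3, authorship ...
After op 7 (delete): buffer="" (len 0), cursors c1@0 c2@0 c3@0, authorship 
After op 8 (move_right): buffer="" (len 0), cursors c1@0 c2@0 c3@0, authorship 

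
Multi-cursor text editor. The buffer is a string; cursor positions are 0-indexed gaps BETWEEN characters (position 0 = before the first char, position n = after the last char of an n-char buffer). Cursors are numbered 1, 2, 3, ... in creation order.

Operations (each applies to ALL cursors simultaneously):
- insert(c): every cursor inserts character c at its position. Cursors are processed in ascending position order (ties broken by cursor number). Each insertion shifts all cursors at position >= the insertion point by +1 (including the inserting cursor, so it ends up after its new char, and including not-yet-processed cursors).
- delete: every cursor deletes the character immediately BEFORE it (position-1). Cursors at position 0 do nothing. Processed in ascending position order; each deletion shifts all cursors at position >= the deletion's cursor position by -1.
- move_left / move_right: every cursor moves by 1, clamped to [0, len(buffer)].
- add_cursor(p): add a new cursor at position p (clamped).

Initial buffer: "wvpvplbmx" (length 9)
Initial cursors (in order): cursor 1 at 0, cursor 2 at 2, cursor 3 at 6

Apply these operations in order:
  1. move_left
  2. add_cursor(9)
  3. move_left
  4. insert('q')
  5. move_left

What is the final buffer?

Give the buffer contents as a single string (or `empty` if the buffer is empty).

Answer: qqwvpvqplbmqx

Derivation:
After op 1 (move_left): buffer="wvpvplbmx" (len 9), cursors c1@0 c2@1 c3@5, authorship .........
After op 2 (add_cursor(9)): buffer="wvpvplbmx" (len 9), cursors c1@0 c2@1 c3@5 c4@9, authorship .........
After op 3 (move_left): buffer="wvpvplbmx" (len 9), cursors c1@0 c2@0 c3@4 c4@8, authorship .........
After op 4 (insert('q')): buffer="qqwvpvqplbmqx" (len 13), cursors c1@2 c2@2 c3@7 c4@12, authorship 12....3....4.
After op 5 (move_left): buffer="qqwvpvqplbmqx" (len 13), cursors c1@1 c2@1 c3@6 c4@11, authorship 12....3....4.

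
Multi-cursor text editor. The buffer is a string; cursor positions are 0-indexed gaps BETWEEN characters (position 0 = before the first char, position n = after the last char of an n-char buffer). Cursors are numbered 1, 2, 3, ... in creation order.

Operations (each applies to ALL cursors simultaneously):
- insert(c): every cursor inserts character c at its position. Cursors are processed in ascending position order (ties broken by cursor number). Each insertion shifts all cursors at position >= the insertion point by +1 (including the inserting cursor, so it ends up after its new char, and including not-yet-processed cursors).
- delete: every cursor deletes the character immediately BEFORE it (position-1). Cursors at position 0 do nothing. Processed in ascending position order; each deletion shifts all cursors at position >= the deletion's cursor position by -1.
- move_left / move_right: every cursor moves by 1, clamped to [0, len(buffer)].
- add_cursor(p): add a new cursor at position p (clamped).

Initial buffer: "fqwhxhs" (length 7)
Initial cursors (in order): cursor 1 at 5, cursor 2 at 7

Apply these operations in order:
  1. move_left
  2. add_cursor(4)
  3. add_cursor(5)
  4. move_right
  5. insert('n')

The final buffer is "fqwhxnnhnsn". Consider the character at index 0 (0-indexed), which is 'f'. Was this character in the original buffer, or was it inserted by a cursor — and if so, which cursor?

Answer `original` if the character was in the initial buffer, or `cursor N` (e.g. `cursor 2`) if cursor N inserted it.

After op 1 (move_left): buffer="fqwhxhs" (len 7), cursors c1@4 c2@6, authorship .......
After op 2 (add_cursor(4)): buffer="fqwhxhs" (len 7), cursors c1@4 c3@4 c2@6, authorship .......
After op 3 (add_cursor(5)): buffer="fqwhxhs" (len 7), cursors c1@4 c3@4 c4@5 c2@6, authorship .......
After op 4 (move_right): buffer="fqwhxhs" (len 7), cursors c1@5 c3@5 c4@6 c2@7, authorship .......
After op 5 (insert('n')): buffer="fqwhxnnhnsn" (len 11), cursors c1@7 c3@7 c4@9 c2@11, authorship .....13.4.2
Authorship (.=original, N=cursor N): . . . . . 1 3 . 4 . 2
Index 0: author = original

Answer: original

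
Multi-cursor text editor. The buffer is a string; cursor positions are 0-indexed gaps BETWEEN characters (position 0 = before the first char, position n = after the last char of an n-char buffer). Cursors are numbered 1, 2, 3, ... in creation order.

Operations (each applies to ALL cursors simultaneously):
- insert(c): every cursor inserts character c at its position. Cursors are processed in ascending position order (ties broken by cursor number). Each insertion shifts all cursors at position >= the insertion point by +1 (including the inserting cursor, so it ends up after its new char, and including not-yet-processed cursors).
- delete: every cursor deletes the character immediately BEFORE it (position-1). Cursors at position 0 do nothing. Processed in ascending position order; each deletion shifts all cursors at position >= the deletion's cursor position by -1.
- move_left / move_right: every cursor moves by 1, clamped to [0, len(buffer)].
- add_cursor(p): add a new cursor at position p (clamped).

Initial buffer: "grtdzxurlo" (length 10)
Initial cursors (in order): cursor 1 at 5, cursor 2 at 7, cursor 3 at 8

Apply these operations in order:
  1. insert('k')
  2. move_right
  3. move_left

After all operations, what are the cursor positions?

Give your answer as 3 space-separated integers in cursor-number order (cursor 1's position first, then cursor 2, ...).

Answer: 6 9 11

Derivation:
After op 1 (insert('k')): buffer="grtdzkxukrklo" (len 13), cursors c1@6 c2@9 c3@11, authorship .....1..2.3..
After op 2 (move_right): buffer="grtdzkxukrklo" (len 13), cursors c1@7 c2@10 c3@12, authorship .....1..2.3..
After op 3 (move_left): buffer="grtdzkxukrklo" (len 13), cursors c1@6 c2@9 c3@11, authorship .....1..2.3..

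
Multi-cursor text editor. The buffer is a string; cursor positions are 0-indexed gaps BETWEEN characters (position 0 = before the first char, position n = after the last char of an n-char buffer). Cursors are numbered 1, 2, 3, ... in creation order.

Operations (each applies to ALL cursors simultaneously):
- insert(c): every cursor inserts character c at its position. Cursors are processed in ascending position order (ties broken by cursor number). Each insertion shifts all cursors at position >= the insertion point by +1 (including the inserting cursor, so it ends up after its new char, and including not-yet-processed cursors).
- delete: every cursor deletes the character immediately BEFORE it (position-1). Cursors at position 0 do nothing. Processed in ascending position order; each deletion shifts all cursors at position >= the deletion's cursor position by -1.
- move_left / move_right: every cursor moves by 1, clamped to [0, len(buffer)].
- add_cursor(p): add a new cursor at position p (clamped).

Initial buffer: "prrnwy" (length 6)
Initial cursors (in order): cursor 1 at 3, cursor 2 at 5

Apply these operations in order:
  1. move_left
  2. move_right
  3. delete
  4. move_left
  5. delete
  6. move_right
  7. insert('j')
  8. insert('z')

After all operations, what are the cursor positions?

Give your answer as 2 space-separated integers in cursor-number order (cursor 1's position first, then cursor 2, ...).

After op 1 (move_left): buffer="prrnwy" (len 6), cursors c1@2 c2@4, authorship ......
After op 2 (move_right): buffer="prrnwy" (len 6), cursors c1@3 c2@5, authorship ......
After op 3 (delete): buffer="prny" (len 4), cursors c1@2 c2@3, authorship ....
After op 4 (move_left): buffer="prny" (len 4), cursors c1@1 c2@2, authorship ....
After op 5 (delete): buffer="ny" (len 2), cursors c1@0 c2@0, authorship ..
After op 6 (move_right): buffer="ny" (len 2), cursors c1@1 c2@1, authorship ..
After op 7 (insert('j')): buffer="njjy" (len 4), cursors c1@3 c2@3, authorship .12.
After op 8 (insert('z')): buffer="njjzzy" (len 6), cursors c1@5 c2@5, authorship .1212.

Answer: 5 5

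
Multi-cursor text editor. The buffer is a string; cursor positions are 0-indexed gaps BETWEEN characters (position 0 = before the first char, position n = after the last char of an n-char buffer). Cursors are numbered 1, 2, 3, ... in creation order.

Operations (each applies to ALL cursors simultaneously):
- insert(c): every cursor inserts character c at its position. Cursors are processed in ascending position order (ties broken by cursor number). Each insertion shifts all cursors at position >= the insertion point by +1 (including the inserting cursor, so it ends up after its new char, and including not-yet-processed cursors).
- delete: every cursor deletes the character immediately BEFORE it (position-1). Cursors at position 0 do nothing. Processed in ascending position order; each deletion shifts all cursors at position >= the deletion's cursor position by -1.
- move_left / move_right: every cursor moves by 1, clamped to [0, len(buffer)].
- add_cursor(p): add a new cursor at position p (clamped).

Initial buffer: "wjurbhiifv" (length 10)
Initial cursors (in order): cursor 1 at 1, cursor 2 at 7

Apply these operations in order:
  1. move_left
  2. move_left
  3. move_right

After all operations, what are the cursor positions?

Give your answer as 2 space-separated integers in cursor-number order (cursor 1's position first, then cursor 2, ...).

After op 1 (move_left): buffer="wjurbhiifv" (len 10), cursors c1@0 c2@6, authorship ..........
After op 2 (move_left): buffer="wjurbhiifv" (len 10), cursors c1@0 c2@5, authorship ..........
After op 3 (move_right): buffer="wjurbhiifv" (len 10), cursors c1@1 c2@6, authorship ..........

Answer: 1 6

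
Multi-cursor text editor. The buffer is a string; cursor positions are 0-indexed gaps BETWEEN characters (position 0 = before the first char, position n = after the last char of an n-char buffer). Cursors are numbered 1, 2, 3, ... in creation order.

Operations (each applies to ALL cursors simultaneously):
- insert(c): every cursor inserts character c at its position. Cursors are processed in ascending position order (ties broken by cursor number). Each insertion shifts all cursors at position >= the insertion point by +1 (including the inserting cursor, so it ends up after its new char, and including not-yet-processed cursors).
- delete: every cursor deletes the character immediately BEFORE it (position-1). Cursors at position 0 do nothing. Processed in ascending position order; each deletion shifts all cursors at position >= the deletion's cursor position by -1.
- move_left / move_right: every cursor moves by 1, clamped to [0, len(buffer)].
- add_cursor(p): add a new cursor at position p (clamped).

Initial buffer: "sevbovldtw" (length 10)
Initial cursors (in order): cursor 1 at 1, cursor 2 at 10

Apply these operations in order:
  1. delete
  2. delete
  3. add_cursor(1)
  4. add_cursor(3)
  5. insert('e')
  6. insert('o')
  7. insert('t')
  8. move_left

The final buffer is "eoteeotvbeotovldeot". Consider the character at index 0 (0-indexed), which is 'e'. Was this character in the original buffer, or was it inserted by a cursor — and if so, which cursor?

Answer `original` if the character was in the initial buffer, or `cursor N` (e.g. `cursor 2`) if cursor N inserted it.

After op 1 (delete): buffer="evbovldt" (len 8), cursors c1@0 c2@8, authorship ........
After op 2 (delete): buffer="evbovld" (len 7), cursors c1@0 c2@7, authorship .......
After op 3 (add_cursor(1)): buffer="evbovld" (len 7), cursors c1@0 c3@1 c2@7, authorship .......
After op 4 (add_cursor(3)): buffer="evbovld" (len 7), cursors c1@0 c3@1 c4@3 c2@7, authorship .......
After op 5 (insert('e')): buffer="eeevbeovlde" (len 11), cursors c1@1 c3@3 c4@6 c2@11, authorship 1.3..4....2
After op 6 (insert('o')): buffer="eoeeovbeoovldeo" (len 15), cursors c1@2 c3@5 c4@9 c2@15, authorship 11.33..44....22
After op 7 (insert('t')): buffer="eoteeotvbeotovldeot" (len 19), cursors c1@3 c3@7 c4@12 c2@19, authorship 111.333..444....222
After op 8 (move_left): buffer="eoteeotvbeotovldeot" (len 19), cursors c1@2 c3@6 c4@11 c2@18, authorship 111.333..444....222
Authorship (.=original, N=cursor N): 1 1 1 . 3 3 3 . . 4 4 4 . . . . 2 2 2
Index 0: author = 1

Answer: cursor 1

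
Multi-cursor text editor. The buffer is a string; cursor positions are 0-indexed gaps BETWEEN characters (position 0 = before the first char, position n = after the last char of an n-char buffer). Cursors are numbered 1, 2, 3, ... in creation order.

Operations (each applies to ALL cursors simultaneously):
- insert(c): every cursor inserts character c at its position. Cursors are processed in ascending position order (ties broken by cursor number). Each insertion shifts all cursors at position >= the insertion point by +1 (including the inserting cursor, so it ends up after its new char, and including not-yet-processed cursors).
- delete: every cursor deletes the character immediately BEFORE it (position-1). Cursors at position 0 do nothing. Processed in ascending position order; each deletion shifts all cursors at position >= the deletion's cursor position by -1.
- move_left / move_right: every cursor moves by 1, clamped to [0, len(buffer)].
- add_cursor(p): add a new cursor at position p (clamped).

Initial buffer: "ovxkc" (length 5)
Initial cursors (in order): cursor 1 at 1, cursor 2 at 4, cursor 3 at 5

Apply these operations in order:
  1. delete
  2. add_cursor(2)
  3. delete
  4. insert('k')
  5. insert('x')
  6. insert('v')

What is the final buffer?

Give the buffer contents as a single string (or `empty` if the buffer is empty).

After op 1 (delete): buffer="vx" (len 2), cursors c1@0 c2@2 c3@2, authorship ..
After op 2 (add_cursor(2)): buffer="vx" (len 2), cursors c1@0 c2@2 c3@2 c4@2, authorship ..
After op 3 (delete): buffer="" (len 0), cursors c1@0 c2@0 c3@0 c4@0, authorship 
After op 4 (insert('k')): buffer="kkkk" (len 4), cursors c1@4 c2@4 c3@4 c4@4, authorship 1234
After op 5 (insert('x')): buffer="kkkkxxxx" (len 8), cursors c1@8 c2@8 c3@8 c4@8, authorship 12341234
After op 6 (insert('v')): buffer="kkkkxxxxvvvv" (len 12), cursors c1@12 c2@12 c3@12 c4@12, authorship 123412341234

Answer: kkkkxxxxvvvv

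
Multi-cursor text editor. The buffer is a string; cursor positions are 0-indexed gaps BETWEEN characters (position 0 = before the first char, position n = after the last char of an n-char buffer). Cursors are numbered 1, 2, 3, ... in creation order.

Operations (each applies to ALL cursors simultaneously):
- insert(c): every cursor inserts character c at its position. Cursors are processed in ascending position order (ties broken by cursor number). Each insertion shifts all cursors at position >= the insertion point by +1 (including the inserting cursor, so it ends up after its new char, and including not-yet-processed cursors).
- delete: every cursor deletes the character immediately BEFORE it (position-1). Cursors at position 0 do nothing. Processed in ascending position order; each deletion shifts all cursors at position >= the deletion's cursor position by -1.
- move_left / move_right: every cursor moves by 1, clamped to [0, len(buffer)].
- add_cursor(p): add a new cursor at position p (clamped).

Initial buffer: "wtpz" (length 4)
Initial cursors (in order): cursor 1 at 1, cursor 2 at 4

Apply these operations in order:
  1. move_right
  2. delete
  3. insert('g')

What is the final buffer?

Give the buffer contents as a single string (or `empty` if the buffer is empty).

Answer: wgpg

Derivation:
After op 1 (move_right): buffer="wtpz" (len 4), cursors c1@2 c2@4, authorship ....
After op 2 (delete): buffer="wp" (len 2), cursors c1@1 c2@2, authorship ..
After op 3 (insert('g')): buffer="wgpg" (len 4), cursors c1@2 c2@4, authorship .1.2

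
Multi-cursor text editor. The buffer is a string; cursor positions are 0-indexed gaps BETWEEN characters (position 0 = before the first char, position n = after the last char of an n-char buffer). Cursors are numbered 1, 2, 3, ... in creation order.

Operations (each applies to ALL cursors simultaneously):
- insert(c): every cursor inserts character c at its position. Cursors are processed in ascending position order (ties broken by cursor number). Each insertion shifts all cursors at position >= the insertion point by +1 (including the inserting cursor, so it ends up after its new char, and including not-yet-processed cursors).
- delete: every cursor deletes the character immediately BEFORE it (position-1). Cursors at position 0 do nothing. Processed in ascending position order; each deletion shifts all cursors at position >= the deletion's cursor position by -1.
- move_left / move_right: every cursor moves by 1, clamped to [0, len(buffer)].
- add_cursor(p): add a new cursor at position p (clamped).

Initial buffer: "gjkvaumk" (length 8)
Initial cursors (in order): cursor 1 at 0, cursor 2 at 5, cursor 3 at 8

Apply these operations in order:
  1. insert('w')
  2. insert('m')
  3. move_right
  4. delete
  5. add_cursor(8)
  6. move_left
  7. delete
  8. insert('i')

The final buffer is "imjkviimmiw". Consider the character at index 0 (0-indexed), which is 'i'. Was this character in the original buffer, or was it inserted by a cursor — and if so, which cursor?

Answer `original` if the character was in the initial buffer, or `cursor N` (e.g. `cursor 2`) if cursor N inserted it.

Answer: cursor 1

Derivation:
After op 1 (insert('w')): buffer="wgjkvawumkw" (len 11), cursors c1@1 c2@7 c3@11, authorship 1.....2...3
After op 2 (insert('m')): buffer="wmgjkvawmumkwm" (len 14), cursors c1@2 c2@9 c3@14, authorship 11.....22...33
After op 3 (move_right): buffer="wmgjkvawmumkwm" (len 14), cursors c1@3 c2@10 c3@14, authorship 11.....22...33
After op 4 (delete): buffer="wmjkvawmmkw" (len 11), cursors c1@2 c2@8 c3@11, authorship 11....22..3
After op 5 (add_cursor(8)): buffer="wmjkvawmmkw" (len 11), cursors c1@2 c2@8 c4@8 c3@11, authorship 11....22..3
After op 6 (move_left): buffer="wmjkvawmmkw" (len 11), cursors c1@1 c2@7 c4@7 c3@10, authorship 11....22..3
After op 7 (delete): buffer="mjkvmmw" (len 7), cursors c1@0 c2@4 c4@4 c3@6, authorship 1...2.3
After op 8 (insert('i')): buffer="imjkviimmiw" (len 11), cursors c1@1 c2@7 c4@7 c3@10, authorship 11...242.33
Authorship (.=original, N=cursor N): 1 1 . . . 2 4 2 . 3 3
Index 0: author = 1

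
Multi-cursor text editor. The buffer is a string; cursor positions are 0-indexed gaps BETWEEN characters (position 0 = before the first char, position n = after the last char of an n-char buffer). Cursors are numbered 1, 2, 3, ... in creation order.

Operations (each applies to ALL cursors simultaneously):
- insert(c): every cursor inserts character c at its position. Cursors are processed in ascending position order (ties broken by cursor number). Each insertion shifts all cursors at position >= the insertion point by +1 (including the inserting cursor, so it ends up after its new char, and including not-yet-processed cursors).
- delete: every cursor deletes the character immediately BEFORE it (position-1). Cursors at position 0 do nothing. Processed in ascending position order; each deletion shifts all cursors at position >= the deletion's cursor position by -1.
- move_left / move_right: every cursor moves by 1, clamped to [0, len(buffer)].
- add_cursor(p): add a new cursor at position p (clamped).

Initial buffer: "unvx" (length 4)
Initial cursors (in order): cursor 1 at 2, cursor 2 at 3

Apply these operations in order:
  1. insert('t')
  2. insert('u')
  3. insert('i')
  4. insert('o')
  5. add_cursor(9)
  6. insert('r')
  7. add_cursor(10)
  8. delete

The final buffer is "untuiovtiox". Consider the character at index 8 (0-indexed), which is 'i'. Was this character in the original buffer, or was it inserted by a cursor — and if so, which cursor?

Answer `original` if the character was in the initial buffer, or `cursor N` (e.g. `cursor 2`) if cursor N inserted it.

After op 1 (insert('t')): buffer="untvtx" (len 6), cursors c1@3 c2@5, authorship ..1.2.
After op 2 (insert('u')): buffer="untuvtux" (len 8), cursors c1@4 c2@7, authorship ..11.22.
After op 3 (insert('i')): buffer="untuivtuix" (len 10), cursors c1@5 c2@9, authorship ..111.222.
After op 4 (insert('o')): buffer="untuiovtuiox" (len 12), cursors c1@6 c2@11, authorship ..1111.2222.
After op 5 (add_cursor(9)): buffer="untuiovtuiox" (len 12), cursors c1@6 c3@9 c2@11, authorship ..1111.2222.
After op 6 (insert('r')): buffer="untuiorvturiorx" (len 15), cursors c1@7 c3@11 c2@14, authorship ..11111.223222.
After op 7 (add_cursor(10)): buffer="untuiorvturiorx" (len 15), cursors c1@7 c4@10 c3@11 c2@14, authorship ..11111.223222.
After op 8 (delete): buffer="untuiovtiox" (len 11), cursors c1@6 c3@8 c4@8 c2@10, authorship ..1111.222.
Authorship (.=original, N=cursor N): . . 1 1 1 1 . 2 2 2 .
Index 8: author = 2

Answer: cursor 2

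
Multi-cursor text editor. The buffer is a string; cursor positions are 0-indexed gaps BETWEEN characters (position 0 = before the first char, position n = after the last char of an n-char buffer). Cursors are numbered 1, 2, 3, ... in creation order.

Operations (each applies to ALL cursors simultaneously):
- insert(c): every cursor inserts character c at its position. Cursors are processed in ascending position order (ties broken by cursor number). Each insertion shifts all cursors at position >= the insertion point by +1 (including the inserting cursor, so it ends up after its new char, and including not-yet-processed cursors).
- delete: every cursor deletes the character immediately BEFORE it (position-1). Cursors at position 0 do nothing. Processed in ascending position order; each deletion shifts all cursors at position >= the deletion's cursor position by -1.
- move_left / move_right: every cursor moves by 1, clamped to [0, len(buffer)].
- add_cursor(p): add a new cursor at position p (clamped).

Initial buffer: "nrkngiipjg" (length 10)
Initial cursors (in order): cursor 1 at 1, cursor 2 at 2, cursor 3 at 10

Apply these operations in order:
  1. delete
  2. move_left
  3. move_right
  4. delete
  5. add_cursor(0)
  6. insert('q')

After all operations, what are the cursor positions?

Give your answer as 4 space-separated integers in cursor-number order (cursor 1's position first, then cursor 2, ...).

After op 1 (delete): buffer="kngiipj" (len 7), cursors c1@0 c2@0 c3@7, authorship .......
After op 2 (move_left): buffer="kngiipj" (len 7), cursors c1@0 c2@0 c3@6, authorship .......
After op 3 (move_right): buffer="kngiipj" (len 7), cursors c1@1 c2@1 c3@7, authorship .......
After op 4 (delete): buffer="ngiip" (len 5), cursors c1@0 c2@0 c3@5, authorship .....
After op 5 (add_cursor(0)): buffer="ngiip" (len 5), cursors c1@0 c2@0 c4@0 c3@5, authorship .....
After op 6 (insert('q')): buffer="qqqngiipq" (len 9), cursors c1@3 c2@3 c4@3 c3@9, authorship 124.....3

Answer: 3 3 9 3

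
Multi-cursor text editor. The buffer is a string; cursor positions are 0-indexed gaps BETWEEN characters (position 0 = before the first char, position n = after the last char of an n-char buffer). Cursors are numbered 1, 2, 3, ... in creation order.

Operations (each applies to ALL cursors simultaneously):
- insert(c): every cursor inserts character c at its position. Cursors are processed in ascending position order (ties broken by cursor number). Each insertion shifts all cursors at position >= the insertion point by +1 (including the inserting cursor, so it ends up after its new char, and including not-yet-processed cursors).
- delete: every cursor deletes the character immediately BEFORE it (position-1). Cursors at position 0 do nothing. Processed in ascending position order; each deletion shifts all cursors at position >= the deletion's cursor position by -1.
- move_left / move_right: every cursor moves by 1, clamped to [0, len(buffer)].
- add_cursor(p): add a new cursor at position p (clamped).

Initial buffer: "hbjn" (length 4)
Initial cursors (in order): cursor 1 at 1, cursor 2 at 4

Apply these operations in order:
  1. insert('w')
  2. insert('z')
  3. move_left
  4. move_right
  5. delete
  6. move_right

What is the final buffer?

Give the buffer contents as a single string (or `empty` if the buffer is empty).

Answer: hwbjnw

Derivation:
After op 1 (insert('w')): buffer="hwbjnw" (len 6), cursors c1@2 c2@6, authorship .1...2
After op 2 (insert('z')): buffer="hwzbjnwz" (len 8), cursors c1@3 c2@8, authorship .11...22
After op 3 (move_left): buffer="hwzbjnwz" (len 8), cursors c1@2 c2@7, authorship .11...22
After op 4 (move_right): buffer="hwzbjnwz" (len 8), cursors c1@3 c2@8, authorship .11...22
After op 5 (delete): buffer="hwbjnw" (len 6), cursors c1@2 c2@6, authorship .1...2
After op 6 (move_right): buffer="hwbjnw" (len 6), cursors c1@3 c2@6, authorship .1...2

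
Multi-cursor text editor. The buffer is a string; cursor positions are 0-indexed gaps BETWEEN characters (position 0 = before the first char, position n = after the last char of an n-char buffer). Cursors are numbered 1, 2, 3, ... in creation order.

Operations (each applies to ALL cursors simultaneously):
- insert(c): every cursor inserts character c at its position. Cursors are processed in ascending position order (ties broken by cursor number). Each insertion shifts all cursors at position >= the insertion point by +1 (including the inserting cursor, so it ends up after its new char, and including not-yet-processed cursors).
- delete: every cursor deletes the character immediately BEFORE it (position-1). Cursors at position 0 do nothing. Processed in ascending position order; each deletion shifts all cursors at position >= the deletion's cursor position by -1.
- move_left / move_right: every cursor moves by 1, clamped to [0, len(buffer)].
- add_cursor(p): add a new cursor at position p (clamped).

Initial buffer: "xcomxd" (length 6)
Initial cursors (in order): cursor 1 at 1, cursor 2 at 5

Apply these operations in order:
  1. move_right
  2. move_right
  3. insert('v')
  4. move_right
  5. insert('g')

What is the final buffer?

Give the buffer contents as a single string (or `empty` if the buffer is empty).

After op 1 (move_right): buffer="xcomxd" (len 6), cursors c1@2 c2@6, authorship ......
After op 2 (move_right): buffer="xcomxd" (len 6), cursors c1@3 c2@6, authorship ......
After op 3 (insert('v')): buffer="xcovmxdv" (len 8), cursors c1@4 c2@8, authorship ...1...2
After op 4 (move_right): buffer="xcovmxdv" (len 8), cursors c1@5 c2@8, authorship ...1...2
After op 5 (insert('g')): buffer="xcovmgxdvg" (len 10), cursors c1@6 c2@10, authorship ...1.1..22

Answer: xcovmgxdvg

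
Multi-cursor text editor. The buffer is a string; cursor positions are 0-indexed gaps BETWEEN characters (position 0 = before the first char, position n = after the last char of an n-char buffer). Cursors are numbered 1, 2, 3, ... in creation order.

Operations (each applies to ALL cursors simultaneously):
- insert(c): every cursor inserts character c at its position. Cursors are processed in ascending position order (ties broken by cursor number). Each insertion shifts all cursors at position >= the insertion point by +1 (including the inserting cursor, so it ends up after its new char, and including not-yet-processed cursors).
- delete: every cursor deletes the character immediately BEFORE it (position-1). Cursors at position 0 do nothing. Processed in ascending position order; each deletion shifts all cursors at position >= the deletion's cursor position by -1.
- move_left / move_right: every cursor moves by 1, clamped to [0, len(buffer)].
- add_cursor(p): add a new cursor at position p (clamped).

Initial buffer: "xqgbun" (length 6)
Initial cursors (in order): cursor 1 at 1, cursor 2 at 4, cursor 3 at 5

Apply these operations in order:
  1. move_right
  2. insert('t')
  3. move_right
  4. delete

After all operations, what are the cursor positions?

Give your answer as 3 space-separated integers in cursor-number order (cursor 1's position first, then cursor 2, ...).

After op 1 (move_right): buffer="xqgbun" (len 6), cursors c1@2 c2@5 c3@6, authorship ......
After op 2 (insert('t')): buffer="xqtgbutnt" (len 9), cursors c1@3 c2@7 c3@9, authorship ..1...2.3
After op 3 (move_right): buffer="xqtgbutnt" (len 9), cursors c1@4 c2@8 c3@9, authorship ..1...2.3
After op 4 (delete): buffer="xqtbut" (len 6), cursors c1@3 c2@6 c3@6, authorship ..1..2

Answer: 3 6 6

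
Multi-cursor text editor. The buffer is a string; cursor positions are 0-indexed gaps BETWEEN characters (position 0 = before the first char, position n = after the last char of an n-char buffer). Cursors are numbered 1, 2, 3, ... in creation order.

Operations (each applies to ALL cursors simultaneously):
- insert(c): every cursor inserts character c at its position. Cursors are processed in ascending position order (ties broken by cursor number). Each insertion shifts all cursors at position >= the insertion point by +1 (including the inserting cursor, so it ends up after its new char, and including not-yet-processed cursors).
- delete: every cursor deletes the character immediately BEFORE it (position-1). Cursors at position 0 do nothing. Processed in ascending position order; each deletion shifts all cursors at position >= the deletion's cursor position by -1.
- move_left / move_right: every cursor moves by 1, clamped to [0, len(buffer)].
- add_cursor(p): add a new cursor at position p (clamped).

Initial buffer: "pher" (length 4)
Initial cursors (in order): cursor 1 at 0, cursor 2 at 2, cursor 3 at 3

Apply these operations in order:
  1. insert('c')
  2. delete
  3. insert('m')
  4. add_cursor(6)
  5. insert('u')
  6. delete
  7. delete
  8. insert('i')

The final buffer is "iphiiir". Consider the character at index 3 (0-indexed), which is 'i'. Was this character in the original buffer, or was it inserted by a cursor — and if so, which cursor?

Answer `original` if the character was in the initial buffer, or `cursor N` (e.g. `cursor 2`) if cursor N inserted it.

Answer: cursor 2

Derivation:
After op 1 (insert('c')): buffer="cphcecr" (len 7), cursors c1@1 c2@4 c3@6, authorship 1..2.3.
After op 2 (delete): buffer="pher" (len 4), cursors c1@0 c2@2 c3@3, authorship ....
After op 3 (insert('m')): buffer="mphmemr" (len 7), cursors c1@1 c2@4 c3@6, authorship 1..2.3.
After op 4 (add_cursor(6)): buffer="mphmemr" (len 7), cursors c1@1 c2@4 c3@6 c4@6, authorship 1..2.3.
After op 5 (insert('u')): buffer="muphmuemuur" (len 11), cursors c1@2 c2@6 c3@10 c4@10, authorship 11..22.334.
After op 6 (delete): buffer="mphmemr" (len 7), cursors c1@1 c2@4 c3@6 c4@6, authorship 1..2.3.
After op 7 (delete): buffer="phr" (len 3), cursors c1@0 c2@2 c3@2 c4@2, authorship ...
After op 8 (insert('i')): buffer="iphiiir" (len 7), cursors c1@1 c2@6 c3@6 c4@6, authorship 1..234.
Authorship (.=original, N=cursor N): 1 . . 2 3 4 .
Index 3: author = 2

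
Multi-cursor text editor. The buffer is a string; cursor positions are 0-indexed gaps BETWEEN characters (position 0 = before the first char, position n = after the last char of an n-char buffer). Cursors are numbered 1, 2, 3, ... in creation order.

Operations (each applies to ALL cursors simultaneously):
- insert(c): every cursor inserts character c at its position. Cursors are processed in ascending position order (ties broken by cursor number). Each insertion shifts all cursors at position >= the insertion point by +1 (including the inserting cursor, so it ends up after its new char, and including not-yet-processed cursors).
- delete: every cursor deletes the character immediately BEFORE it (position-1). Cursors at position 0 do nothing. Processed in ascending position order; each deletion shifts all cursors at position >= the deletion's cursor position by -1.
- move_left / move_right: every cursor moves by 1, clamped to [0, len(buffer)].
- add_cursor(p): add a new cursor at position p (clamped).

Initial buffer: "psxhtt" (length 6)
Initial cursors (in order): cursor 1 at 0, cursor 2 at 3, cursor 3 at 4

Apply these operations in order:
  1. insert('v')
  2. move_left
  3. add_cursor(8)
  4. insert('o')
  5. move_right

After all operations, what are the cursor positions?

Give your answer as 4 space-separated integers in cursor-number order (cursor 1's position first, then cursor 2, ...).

After op 1 (insert('v')): buffer="vpsxvhvtt" (len 9), cursors c1@1 c2@5 c3@7, authorship 1...2.3..
After op 2 (move_left): buffer="vpsxvhvtt" (len 9), cursors c1@0 c2@4 c3@6, authorship 1...2.3..
After op 3 (add_cursor(8)): buffer="vpsxvhvtt" (len 9), cursors c1@0 c2@4 c3@6 c4@8, authorship 1...2.3..
After op 4 (insert('o')): buffer="ovpsxovhovtot" (len 13), cursors c1@1 c2@6 c3@9 c4@12, authorship 11...22.33.4.
After op 5 (move_right): buffer="ovpsxovhovtot" (len 13), cursors c1@2 c2@7 c3@10 c4@13, authorship 11...22.33.4.

Answer: 2 7 10 13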